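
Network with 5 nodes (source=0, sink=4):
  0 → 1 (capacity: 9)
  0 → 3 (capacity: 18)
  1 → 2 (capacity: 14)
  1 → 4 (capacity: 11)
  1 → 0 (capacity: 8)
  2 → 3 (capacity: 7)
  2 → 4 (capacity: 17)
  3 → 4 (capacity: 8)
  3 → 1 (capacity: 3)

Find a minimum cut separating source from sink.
Min cut value = 20, edges: (0,1), (3,4), (3,1)

Min cut value: 20
Partition: S = [0, 3], T = [1, 2, 4]
Cut edges: (0,1), (3,4), (3,1)

By max-flow min-cut theorem, max flow = min cut = 20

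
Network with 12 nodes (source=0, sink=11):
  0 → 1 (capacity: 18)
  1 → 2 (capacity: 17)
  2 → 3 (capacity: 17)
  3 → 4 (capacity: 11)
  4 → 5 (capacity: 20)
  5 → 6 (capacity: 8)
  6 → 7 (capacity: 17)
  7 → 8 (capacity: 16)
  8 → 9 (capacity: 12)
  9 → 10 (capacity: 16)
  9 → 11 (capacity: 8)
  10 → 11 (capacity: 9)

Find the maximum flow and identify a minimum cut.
Max flow = 8, Min cut edges: (5,6)

Maximum flow: 8
Minimum cut: (5,6)
Partition: S = [0, 1, 2, 3, 4, 5], T = [6, 7, 8, 9, 10, 11]

Max-flow min-cut theorem verified: both equal 8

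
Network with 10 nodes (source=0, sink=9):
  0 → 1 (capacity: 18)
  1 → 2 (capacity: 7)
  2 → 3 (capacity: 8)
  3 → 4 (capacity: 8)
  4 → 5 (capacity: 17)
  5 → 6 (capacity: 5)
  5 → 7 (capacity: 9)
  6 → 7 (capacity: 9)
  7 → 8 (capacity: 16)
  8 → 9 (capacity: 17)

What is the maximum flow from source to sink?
Maximum flow = 7

Max flow: 7

Flow assignment:
  0 → 1: 7/18
  1 → 2: 7/7
  2 → 3: 7/8
  3 → 4: 7/8
  4 → 5: 7/17
  5 → 7: 7/9
  7 → 8: 7/16
  8 → 9: 7/17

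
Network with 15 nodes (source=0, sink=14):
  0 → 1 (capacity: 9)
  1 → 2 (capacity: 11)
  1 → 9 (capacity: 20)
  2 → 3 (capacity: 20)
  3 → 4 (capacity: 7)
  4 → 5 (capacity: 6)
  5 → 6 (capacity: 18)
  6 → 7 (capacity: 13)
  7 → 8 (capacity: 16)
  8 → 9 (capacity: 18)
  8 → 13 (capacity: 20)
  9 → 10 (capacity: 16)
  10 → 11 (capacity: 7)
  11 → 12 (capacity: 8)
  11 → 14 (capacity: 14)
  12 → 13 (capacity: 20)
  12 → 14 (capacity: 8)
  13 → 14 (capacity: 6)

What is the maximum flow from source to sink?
Maximum flow = 9

Max flow: 9

Flow assignment:
  0 → 1: 9/9
  1 → 2: 2/11
  1 → 9: 7/20
  2 → 3: 2/20
  3 → 4: 2/7
  4 → 5: 2/6
  5 → 6: 2/18
  6 → 7: 2/13
  7 → 8: 2/16
  8 → 13: 2/20
  9 → 10: 7/16
  10 → 11: 7/7
  11 → 14: 7/14
  13 → 14: 2/6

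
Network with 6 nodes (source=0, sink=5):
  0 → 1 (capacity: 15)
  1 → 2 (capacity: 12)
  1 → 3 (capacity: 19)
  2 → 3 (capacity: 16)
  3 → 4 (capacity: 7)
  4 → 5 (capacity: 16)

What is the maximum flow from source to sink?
Maximum flow = 7

Max flow: 7

Flow assignment:
  0 → 1: 7/15
  1 → 3: 7/19
  3 → 4: 7/7
  4 → 5: 7/16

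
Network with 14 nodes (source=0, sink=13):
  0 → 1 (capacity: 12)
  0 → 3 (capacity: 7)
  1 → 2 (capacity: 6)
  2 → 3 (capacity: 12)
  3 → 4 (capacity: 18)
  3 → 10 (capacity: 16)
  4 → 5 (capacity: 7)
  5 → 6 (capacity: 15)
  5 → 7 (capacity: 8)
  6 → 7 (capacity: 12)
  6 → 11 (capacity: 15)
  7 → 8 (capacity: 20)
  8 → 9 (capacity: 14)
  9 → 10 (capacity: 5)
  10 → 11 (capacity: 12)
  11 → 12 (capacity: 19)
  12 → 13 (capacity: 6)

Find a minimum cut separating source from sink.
Min cut value = 6, edges: (12,13)

Min cut value: 6
Partition: S = [0, 1, 2, 3, 4, 5, 6, 7, 8, 9, 10, 11, 12], T = [13]
Cut edges: (12,13)

By max-flow min-cut theorem, max flow = min cut = 6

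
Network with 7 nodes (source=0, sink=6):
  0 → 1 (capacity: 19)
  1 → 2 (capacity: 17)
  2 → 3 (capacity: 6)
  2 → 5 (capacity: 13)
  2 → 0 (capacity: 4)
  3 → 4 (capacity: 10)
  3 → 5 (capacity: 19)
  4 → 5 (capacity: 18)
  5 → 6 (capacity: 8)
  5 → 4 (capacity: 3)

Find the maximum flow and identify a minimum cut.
Max flow = 8, Min cut edges: (5,6)

Maximum flow: 8
Minimum cut: (5,6)
Partition: S = [0, 1, 2, 3, 4, 5], T = [6]

Max-flow min-cut theorem verified: both equal 8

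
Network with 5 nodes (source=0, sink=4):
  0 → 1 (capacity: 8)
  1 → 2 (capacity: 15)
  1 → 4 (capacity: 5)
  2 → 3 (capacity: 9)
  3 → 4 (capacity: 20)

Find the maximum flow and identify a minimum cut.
Max flow = 8, Min cut edges: (0,1)

Maximum flow: 8
Minimum cut: (0,1)
Partition: S = [0], T = [1, 2, 3, 4]

Max-flow min-cut theorem verified: both equal 8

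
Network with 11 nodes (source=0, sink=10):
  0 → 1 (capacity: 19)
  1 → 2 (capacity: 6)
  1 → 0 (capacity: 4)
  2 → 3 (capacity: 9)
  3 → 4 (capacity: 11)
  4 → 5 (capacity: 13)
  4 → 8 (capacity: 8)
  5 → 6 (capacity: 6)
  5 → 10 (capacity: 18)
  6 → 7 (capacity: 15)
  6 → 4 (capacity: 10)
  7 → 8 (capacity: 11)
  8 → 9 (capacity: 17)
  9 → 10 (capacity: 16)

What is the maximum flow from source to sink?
Maximum flow = 6

Max flow: 6

Flow assignment:
  0 → 1: 6/19
  1 → 2: 6/6
  2 → 3: 6/9
  3 → 4: 6/11
  4 → 5: 6/13
  5 → 10: 6/18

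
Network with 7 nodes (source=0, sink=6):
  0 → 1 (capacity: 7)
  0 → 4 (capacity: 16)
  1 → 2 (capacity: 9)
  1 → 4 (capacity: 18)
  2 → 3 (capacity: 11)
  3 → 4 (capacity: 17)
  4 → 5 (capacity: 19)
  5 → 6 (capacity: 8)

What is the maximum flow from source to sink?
Maximum flow = 8

Max flow: 8

Flow assignment:
  0 → 1: 3/7
  0 → 4: 5/16
  1 → 4: 3/18
  4 → 5: 8/19
  5 → 6: 8/8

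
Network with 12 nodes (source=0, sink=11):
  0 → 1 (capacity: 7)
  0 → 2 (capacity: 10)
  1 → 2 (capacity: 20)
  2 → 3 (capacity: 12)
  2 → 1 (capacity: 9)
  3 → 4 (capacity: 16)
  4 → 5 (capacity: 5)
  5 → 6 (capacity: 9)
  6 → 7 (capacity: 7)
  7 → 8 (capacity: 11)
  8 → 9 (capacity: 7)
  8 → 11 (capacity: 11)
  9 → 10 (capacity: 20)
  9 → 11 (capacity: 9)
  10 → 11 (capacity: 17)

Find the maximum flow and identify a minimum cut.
Max flow = 5, Min cut edges: (4,5)

Maximum flow: 5
Minimum cut: (4,5)
Partition: S = [0, 1, 2, 3, 4], T = [5, 6, 7, 8, 9, 10, 11]

Max-flow min-cut theorem verified: both equal 5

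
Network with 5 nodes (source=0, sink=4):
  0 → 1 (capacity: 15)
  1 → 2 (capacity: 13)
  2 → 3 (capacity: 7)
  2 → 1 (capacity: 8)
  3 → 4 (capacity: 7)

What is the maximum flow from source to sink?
Maximum flow = 7

Max flow: 7

Flow assignment:
  0 → 1: 7/15
  1 → 2: 7/13
  2 → 3: 7/7
  3 → 4: 7/7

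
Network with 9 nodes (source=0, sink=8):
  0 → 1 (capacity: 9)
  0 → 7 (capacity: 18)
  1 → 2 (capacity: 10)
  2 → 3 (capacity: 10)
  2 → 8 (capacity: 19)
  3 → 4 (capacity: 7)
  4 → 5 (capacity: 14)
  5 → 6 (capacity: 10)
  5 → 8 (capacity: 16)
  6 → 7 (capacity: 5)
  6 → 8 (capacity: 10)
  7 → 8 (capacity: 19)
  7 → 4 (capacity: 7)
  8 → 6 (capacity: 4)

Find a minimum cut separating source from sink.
Min cut value = 27, edges: (0,1), (0,7)

Min cut value: 27
Partition: S = [0], T = [1, 2, 3, 4, 5, 6, 7, 8]
Cut edges: (0,1), (0,7)

By max-flow min-cut theorem, max flow = min cut = 27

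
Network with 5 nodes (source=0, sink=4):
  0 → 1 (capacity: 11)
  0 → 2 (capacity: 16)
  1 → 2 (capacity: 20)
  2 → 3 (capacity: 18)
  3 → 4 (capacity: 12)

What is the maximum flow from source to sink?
Maximum flow = 12

Max flow: 12

Flow assignment:
  0 → 1: 11/11
  0 → 2: 1/16
  1 → 2: 11/20
  2 → 3: 12/18
  3 → 4: 12/12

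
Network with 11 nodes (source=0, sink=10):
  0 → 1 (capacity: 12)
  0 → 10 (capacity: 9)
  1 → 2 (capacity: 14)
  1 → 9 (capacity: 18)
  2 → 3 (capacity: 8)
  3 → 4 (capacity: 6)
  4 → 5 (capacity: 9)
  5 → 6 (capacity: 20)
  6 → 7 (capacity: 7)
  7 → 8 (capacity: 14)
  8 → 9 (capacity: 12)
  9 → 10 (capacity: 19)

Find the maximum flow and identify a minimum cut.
Max flow = 21, Min cut edges: (0,1), (0,10)

Maximum flow: 21
Minimum cut: (0,1), (0,10)
Partition: S = [0], T = [1, 2, 3, 4, 5, 6, 7, 8, 9, 10]

Max-flow min-cut theorem verified: both equal 21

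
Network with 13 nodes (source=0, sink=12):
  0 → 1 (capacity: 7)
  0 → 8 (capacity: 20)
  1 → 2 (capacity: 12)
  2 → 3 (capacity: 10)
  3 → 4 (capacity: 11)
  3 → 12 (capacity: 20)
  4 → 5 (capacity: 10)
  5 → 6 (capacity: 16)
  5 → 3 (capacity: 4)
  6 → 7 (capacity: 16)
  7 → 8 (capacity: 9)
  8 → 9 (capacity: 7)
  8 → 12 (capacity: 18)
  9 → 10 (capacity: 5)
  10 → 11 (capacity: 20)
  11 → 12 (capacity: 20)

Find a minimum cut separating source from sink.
Min cut value = 27, edges: (0,1), (0,8)

Min cut value: 27
Partition: S = [0], T = [1, 2, 3, 4, 5, 6, 7, 8, 9, 10, 11, 12]
Cut edges: (0,1), (0,8)

By max-flow min-cut theorem, max flow = min cut = 27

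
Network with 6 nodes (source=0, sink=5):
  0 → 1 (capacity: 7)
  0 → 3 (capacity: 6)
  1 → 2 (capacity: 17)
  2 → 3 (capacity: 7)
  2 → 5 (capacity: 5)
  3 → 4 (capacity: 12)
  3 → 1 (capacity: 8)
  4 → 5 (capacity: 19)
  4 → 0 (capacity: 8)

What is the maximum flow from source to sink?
Maximum flow = 13

Max flow: 13

Flow assignment:
  0 → 1: 7/7
  0 → 3: 6/6
  1 → 2: 7/17
  2 → 3: 2/7
  2 → 5: 5/5
  3 → 4: 8/12
  4 → 5: 8/19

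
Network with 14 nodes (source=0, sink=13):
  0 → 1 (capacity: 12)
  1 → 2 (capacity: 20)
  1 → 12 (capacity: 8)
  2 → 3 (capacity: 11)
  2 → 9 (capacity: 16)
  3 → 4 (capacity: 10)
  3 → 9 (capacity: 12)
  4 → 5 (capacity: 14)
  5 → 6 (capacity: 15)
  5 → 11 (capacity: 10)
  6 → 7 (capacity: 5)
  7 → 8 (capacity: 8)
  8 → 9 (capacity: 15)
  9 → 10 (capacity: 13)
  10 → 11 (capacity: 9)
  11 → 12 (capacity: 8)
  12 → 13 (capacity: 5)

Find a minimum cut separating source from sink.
Min cut value = 5, edges: (12,13)

Min cut value: 5
Partition: S = [0, 1, 2, 3, 4, 5, 6, 7, 8, 9, 10, 11, 12], T = [13]
Cut edges: (12,13)

By max-flow min-cut theorem, max flow = min cut = 5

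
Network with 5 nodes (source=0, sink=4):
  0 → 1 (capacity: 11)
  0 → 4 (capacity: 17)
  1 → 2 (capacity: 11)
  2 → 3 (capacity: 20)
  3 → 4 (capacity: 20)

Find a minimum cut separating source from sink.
Min cut value = 28, edges: (0,4), (1,2)

Min cut value: 28
Partition: S = [0, 1], T = [2, 3, 4]
Cut edges: (0,4), (1,2)

By max-flow min-cut theorem, max flow = min cut = 28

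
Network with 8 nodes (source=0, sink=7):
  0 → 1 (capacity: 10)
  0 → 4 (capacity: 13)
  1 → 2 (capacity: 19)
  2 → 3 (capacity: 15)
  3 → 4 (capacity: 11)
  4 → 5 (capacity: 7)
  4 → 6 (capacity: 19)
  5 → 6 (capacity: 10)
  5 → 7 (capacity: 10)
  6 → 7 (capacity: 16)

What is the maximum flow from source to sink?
Maximum flow = 23

Max flow: 23

Flow assignment:
  0 → 1: 10/10
  0 → 4: 13/13
  1 → 2: 10/19
  2 → 3: 10/15
  3 → 4: 10/11
  4 → 5: 7/7
  4 → 6: 16/19
  5 → 7: 7/10
  6 → 7: 16/16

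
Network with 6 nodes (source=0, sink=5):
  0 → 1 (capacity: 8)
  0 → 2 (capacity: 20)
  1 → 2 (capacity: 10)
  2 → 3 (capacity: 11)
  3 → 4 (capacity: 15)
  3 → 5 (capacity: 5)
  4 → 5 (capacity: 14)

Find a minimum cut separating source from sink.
Min cut value = 11, edges: (2,3)

Min cut value: 11
Partition: S = [0, 1, 2], T = [3, 4, 5]
Cut edges: (2,3)

By max-flow min-cut theorem, max flow = min cut = 11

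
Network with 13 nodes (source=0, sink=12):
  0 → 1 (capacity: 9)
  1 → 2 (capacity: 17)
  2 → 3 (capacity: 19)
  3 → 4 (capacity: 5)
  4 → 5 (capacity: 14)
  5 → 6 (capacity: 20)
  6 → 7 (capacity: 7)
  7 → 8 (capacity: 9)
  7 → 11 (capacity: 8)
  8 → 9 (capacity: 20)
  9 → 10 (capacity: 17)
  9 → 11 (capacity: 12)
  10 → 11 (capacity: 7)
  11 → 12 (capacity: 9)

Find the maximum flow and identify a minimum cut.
Max flow = 5, Min cut edges: (3,4)

Maximum flow: 5
Minimum cut: (3,4)
Partition: S = [0, 1, 2, 3], T = [4, 5, 6, 7, 8, 9, 10, 11, 12]

Max-flow min-cut theorem verified: both equal 5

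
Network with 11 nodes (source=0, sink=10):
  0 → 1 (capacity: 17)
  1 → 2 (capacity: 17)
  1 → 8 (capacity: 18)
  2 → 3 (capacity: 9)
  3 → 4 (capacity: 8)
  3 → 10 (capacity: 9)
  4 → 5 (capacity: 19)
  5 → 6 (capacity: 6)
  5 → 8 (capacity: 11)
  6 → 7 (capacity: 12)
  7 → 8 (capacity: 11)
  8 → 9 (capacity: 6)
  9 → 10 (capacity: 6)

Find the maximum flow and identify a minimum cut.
Max flow = 15, Min cut edges: (3,10), (9,10)

Maximum flow: 15
Minimum cut: (3,10), (9,10)
Partition: S = [0, 1, 2, 3, 4, 5, 6, 7, 8, 9], T = [10]

Max-flow min-cut theorem verified: both equal 15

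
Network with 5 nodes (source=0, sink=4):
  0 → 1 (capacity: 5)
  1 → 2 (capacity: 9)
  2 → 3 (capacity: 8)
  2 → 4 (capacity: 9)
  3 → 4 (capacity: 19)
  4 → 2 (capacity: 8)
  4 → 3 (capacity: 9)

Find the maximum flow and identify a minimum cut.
Max flow = 5, Min cut edges: (0,1)

Maximum flow: 5
Minimum cut: (0,1)
Partition: S = [0], T = [1, 2, 3, 4]

Max-flow min-cut theorem verified: both equal 5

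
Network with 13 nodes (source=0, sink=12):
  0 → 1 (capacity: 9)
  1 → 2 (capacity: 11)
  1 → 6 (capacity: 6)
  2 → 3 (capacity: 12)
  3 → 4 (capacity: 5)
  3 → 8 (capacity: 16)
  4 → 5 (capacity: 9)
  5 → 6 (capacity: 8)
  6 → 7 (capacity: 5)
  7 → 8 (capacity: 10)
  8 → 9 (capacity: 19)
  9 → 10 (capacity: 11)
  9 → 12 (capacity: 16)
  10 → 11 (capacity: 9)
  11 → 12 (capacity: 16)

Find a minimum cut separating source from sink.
Min cut value = 9, edges: (0,1)

Min cut value: 9
Partition: S = [0], T = [1, 2, 3, 4, 5, 6, 7, 8, 9, 10, 11, 12]
Cut edges: (0,1)

By max-flow min-cut theorem, max flow = min cut = 9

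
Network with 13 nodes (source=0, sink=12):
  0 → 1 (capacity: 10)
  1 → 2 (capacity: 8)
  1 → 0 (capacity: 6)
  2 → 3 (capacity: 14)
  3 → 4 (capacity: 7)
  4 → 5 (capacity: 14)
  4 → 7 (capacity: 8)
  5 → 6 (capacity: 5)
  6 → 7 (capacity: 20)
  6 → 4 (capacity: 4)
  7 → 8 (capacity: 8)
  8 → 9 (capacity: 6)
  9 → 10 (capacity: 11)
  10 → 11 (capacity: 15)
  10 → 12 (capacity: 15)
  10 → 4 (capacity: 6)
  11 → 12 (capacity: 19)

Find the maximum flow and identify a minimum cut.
Max flow = 6, Min cut edges: (8,9)

Maximum flow: 6
Minimum cut: (8,9)
Partition: S = [0, 1, 2, 3, 4, 5, 6, 7, 8], T = [9, 10, 11, 12]

Max-flow min-cut theorem verified: both equal 6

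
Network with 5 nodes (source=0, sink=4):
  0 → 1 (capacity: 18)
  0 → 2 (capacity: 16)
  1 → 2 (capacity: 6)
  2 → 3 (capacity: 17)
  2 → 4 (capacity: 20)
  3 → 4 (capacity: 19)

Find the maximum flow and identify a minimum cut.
Max flow = 22, Min cut edges: (0,2), (1,2)

Maximum flow: 22
Minimum cut: (0,2), (1,2)
Partition: S = [0, 1], T = [2, 3, 4]

Max-flow min-cut theorem verified: both equal 22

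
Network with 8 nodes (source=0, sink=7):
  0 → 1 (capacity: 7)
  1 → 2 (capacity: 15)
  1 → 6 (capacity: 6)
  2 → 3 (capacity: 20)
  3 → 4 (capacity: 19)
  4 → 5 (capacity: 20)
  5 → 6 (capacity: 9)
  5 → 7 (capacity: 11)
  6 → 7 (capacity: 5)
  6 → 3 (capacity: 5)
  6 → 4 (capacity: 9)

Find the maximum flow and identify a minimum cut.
Max flow = 7, Min cut edges: (0,1)

Maximum flow: 7
Minimum cut: (0,1)
Partition: S = [0], T = [1, 2, 3, 4, 5, 6, 7]

Max-flow min-cut theorem verified: both equal 7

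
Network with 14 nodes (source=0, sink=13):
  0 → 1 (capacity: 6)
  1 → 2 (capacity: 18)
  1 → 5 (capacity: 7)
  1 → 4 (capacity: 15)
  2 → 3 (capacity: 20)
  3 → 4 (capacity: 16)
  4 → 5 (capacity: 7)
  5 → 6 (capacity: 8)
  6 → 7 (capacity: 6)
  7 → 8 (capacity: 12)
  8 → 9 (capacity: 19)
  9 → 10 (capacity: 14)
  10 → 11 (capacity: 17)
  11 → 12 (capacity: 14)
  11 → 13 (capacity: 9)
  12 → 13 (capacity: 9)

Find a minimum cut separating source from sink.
Min cut value = 6, edges: (6,7)

Min cut value: 6
Partition: S = [0, 1, 2, 3, 4, 5, 6], T = [7, 8, 9, 10, 11, 12, 13]
Cut edges: (6,7)

By max-flow min-cut theorem, max flow = min cut = 6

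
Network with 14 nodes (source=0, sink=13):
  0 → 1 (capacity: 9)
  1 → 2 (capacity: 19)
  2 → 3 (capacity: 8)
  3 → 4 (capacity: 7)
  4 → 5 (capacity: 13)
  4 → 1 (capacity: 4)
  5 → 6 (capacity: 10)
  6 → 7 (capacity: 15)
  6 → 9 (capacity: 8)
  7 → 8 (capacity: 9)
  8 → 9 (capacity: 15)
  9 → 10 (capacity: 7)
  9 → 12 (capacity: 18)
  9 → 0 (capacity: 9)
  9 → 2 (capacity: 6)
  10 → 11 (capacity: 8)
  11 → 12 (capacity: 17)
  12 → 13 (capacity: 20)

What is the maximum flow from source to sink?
Maximum flow = 7

Max flow: 7

Flow assignment:
  0 → 1: 7/9
  1 → 2: 7/19
  2 → 3: 7/8
  3 → 4: 7/7
  4 → 5: 7/13
  5 → 6: 7/10
  6 → 9: 7/8
  9 → 12: 7/18
  12 → 13: 7/20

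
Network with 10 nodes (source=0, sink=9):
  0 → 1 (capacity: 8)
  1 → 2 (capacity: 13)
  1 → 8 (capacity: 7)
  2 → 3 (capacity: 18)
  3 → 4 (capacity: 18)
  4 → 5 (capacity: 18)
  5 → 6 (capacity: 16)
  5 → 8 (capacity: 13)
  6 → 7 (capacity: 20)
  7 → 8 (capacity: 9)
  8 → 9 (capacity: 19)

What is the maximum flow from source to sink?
Maximum flow = 8

Max flow: 8

Flow assignment:
  0 → 1: 8/8
  1 → 2: 1/13
  1 → 8: 7/7
  2 → 3: 1/18
  3 → 4: 1/18
  4 → 5: 1/18
  5 → 8: 1/13
  8 → 9: 8/19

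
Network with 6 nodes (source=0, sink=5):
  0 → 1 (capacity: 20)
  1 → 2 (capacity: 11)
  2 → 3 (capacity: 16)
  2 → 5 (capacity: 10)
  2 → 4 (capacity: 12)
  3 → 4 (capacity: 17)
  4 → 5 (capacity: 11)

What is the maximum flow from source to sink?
Maximum flow = 11

Max flow: 11

Flow assignment:
  0 → 1: 11/20
  1 → 2: 11/11
  2 → 5: 10/10
  2 → 4: 1/12
  4 → 5: 1/11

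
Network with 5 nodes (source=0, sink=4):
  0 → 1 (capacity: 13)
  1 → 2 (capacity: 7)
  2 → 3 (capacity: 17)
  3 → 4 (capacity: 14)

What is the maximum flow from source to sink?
Maximum flow = 7

Max flow: 7

Flow assignment:
  0 → 1: 7/13
  1 → 2: 7/7
  2 → 3: 7/17
  3 → 4: 7/14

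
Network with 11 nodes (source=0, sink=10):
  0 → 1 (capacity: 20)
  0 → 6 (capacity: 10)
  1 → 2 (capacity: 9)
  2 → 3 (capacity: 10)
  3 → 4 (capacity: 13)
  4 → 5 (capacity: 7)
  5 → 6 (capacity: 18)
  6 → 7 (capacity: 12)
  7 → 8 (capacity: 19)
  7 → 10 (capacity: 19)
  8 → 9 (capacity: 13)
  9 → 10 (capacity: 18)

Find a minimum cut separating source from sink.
Min cut value = 12, edges: (6,7)

Min cut value: 12
Partition: S = [0, 1, 2, 3, 4, 5, 6], T = [7, 8, 9, 10]
Cut edges: (6,7)

By max-flow min-cut theorem, max flow = min cut = 12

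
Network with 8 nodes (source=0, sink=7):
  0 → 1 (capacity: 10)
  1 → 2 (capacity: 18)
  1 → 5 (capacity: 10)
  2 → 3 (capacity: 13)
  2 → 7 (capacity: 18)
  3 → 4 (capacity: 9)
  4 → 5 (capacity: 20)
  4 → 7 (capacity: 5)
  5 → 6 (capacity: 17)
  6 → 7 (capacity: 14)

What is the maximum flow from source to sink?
Maximum flow = 10

Max flow: 10

Flow assignment:
  0 → 1: 10/10
  1 → 2: 10/18
  2 → 7: 10/18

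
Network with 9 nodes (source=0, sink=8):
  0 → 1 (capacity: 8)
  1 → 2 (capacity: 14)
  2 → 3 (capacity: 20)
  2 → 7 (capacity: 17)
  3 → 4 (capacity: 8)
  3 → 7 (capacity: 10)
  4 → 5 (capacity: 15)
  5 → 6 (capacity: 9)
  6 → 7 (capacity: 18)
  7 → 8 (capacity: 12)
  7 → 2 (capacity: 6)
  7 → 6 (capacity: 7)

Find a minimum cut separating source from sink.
Min cut value = 8, edges: (0,1)

Min cut value: 8
Partition: S = [0], T = [1, 2, 3, 4, 5, 6, 7, 8]
Cut edges: (0,1)

By max-flow min-cut theorem, max flow = min cut = 8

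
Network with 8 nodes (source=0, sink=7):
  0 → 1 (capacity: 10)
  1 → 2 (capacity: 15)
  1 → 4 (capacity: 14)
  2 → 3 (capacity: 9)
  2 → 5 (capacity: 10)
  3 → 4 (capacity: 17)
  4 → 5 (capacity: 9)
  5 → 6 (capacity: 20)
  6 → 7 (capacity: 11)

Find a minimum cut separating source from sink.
Min cut value = 10, edges: (0,1)

Min cut value: 10
Partition: S = [0], T = [1, 2, 3, 4, 5, 6, 7]
Cut edges: (0,1)

By max-flow min-cut theorem, max flow = min cut = 10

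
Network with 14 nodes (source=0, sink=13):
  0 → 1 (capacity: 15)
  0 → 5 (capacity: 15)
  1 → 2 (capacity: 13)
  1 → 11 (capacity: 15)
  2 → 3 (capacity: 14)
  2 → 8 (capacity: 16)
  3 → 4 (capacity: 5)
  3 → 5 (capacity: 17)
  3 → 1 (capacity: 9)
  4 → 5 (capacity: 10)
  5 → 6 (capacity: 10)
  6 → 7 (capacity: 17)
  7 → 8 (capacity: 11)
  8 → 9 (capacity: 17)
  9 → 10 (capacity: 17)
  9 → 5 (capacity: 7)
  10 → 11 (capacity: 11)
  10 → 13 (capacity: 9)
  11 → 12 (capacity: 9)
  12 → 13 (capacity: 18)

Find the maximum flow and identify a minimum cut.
Max flow = 18, Min cut edges: (10,13), (11,12)

Maximum flow: 18
Minimum cut: (10,13), (11,12)
Partition: S = [0, 1, 2, 3, 4, 5, 6, 7, 8, 9, 10, 11], T = [12, 13]

Max-flow min-cut theorem verified: both equal 18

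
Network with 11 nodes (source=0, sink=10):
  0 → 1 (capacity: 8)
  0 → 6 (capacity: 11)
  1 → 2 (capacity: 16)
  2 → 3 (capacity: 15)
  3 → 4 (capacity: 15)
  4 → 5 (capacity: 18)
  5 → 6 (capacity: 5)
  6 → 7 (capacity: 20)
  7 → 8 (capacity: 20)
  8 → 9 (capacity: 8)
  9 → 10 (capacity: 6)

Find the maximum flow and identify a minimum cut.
Max flow = 6, Min cut edges: (9,10)

Maximum flow: 6
Minimum cut: (9,10)
Partition: S = [0, 1, 2, 3, 4, 5, 6, 7, 8, 9], T = [10]

Max-flow min-cut theorem verified: both equal 6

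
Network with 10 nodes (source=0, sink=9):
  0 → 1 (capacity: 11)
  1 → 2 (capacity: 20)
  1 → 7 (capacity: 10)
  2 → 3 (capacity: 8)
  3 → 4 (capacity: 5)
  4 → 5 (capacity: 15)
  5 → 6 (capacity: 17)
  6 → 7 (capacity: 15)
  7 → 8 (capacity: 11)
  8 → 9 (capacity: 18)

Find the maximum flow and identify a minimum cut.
Max flow = 11, Min cut edges: (7,8)

Maximum flow: 11
Minimum cut: (7,8)
Partition: S = [0, 1, 2, 3, 4, 5, 6, 7], T = [8, 9]

Max-flow min-cut theorem verified: both equal 11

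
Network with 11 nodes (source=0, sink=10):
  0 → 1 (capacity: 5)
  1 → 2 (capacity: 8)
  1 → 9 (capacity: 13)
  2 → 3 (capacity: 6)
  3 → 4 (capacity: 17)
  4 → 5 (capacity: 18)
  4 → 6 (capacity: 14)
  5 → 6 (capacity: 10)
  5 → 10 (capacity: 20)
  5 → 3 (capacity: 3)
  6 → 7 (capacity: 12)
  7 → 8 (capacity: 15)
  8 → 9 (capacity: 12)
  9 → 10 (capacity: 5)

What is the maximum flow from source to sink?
Maximum flow = 5

Max flow: 5

Flow assignment:
  0 → 1: 5/5
  1 → 9: 5/13
  9 → 10: 5/5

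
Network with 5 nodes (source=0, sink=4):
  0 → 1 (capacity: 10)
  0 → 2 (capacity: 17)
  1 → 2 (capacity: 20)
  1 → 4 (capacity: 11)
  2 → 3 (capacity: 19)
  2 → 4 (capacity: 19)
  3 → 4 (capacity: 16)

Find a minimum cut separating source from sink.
Min cut value = 27, edges: (0,1), (0,2)

Min cut value: 27
Partition: S = [0], T = [1, 2, 3, 4]
Cut edges: (0,1), (0,2)

By max-flow min-cut theorem, max flow = min cut = 27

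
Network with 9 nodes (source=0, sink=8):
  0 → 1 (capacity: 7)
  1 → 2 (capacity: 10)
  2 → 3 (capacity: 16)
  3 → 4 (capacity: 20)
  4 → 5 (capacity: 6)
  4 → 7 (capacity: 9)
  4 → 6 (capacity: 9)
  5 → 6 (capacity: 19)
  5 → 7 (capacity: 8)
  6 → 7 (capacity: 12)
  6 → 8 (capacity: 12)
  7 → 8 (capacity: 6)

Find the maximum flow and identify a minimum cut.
Max flow = 7, Min cut edges: (0,1)

Maximum flow: 7
Minimum cut: (0,1)
Partition: S = [0], T = [1, 2, 3, 4, 5, 6, 7, 8]

Max-flow min-cut theorem verified: both equal 7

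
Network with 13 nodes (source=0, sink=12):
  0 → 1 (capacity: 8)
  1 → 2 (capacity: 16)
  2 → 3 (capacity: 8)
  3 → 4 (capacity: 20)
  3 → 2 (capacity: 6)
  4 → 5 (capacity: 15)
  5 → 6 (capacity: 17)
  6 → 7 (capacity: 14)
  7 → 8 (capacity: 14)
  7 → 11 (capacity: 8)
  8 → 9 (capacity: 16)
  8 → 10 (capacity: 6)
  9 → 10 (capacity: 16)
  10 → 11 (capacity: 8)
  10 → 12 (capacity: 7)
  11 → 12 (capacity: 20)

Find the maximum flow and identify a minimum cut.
Max flow = 8, Min cut edges: (2,3)

Maximum flow: 8
Minimum cut: (2,3)
Partition: S = [0, 1, 2], T = [3, 4, 5, 6, 7, 8, 9, 10, 11, 12]

Max-flow min-cut theorem verified: both equal 8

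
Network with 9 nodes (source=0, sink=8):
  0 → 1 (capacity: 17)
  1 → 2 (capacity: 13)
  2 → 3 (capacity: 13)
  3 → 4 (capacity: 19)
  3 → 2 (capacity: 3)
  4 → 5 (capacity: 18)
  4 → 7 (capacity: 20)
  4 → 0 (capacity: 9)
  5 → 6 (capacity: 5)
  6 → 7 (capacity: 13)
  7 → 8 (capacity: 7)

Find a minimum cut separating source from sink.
Min cut value = 7, edges: (7,8)

Min cut value: 7
Partition: S = [0, 1, 2, 3, 4, 5, 6, 7], T = [8]
Cut edges: (7,8)

By max-flow min-cut theorem, max flow = min cut = 7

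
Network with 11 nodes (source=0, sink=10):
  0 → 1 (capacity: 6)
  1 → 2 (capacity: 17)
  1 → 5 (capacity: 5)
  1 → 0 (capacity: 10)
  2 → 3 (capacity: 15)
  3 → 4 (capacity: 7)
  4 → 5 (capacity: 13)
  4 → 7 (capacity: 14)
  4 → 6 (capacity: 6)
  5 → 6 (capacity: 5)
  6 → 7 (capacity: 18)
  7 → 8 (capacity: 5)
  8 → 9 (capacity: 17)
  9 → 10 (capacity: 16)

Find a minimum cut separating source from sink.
Min cut value = 5, edges: (7,8)

Min cut value: 5
Partition: S = [0, 1, 2, 3, 4, 5, 6, 7], T = [8, 9, 10]
Cut edges: (7,8)

By max-flow min-cut theorem, max flow = min cut = 5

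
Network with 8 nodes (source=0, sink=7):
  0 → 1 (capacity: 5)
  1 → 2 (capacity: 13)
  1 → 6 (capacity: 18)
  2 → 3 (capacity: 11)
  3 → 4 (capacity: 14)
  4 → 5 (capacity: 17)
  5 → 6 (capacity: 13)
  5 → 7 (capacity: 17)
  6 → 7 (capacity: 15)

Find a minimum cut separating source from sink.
Min cut value = 5, edges: (0,1)

Min cut value: 5
Partition: S = [0], T = [1, 2, 3, 4, 5, 6, 7]
Cut edges: (0,1)

By max-flow min-cut theorem, max flow = min cut = 5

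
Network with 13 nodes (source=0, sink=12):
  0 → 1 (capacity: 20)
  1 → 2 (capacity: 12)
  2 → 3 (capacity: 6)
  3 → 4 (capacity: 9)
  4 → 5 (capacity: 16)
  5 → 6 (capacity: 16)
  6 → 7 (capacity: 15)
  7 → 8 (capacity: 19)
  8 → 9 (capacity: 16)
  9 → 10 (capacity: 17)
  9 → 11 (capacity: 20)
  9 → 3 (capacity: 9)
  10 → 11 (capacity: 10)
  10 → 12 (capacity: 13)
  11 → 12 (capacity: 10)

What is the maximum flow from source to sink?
Maximum flow = 6

Max flow: 6

Flow assignment:
  0 → 1: 6/20
  1 → 2: 6/12
  2 → 3: 6/6
  3 → 4: 6/9
  4 → 5: 6/16
  5 → 6: 6/16
  6 → 7: 6/15
  7 → 8: 6/19
  8 → 9: 6/16
  9 → 10: 6/17
  10 → 12: 6/13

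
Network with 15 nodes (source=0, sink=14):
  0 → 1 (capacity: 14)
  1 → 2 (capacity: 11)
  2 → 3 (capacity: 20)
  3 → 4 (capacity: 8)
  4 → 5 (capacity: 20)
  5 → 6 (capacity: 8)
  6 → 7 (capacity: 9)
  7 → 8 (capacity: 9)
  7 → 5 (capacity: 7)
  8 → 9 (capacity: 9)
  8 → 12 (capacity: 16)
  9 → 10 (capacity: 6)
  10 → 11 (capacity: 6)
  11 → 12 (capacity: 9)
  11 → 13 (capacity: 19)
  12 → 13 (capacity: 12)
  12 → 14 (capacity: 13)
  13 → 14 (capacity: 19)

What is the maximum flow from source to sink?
Maximum flow = 8

Max flow: 8

Flow assignment:
  0 → 1: 8/14
  1 → 2: 8/11
  2 → 3: 8/20
  3 → 4: 8/8
  4 → 5: 8/20
  5 → 6: 8/8
  6 → 7: 8/9
  7 → 8: 8/9
  8 → 12: 8/16
  12 → 14: 8/13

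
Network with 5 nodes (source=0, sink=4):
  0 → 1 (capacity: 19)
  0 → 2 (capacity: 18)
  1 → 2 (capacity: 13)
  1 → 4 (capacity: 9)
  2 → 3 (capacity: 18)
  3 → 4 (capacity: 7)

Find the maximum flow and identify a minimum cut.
Max flow = 16, Min cut edges: (1,4), (3,4)

Maximum flow: 16
Minimum cut: (1,4), (3,4)
Partition: S = [0, 1, 2, 3], T = [4]

Max-flow min-cut theorem verified: both equal 16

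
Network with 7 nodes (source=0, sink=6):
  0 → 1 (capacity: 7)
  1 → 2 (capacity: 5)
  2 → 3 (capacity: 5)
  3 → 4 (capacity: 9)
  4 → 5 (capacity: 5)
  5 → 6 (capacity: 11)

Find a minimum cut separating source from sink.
Min cut value = 5, edges: (4,5)

Min cut value: 5
Partition: S = [0, 1, 2, 3, 4], T = [5, 6]
Cut edges: (4,5)

By max-flow min-cut theorem, max flow = min cut = 5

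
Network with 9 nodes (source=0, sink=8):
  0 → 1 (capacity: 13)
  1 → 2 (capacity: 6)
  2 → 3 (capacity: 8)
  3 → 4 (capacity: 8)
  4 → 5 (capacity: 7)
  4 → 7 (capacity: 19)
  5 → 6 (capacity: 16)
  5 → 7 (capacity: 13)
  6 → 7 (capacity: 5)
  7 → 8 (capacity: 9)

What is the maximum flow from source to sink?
Maximum flow = 6

Max flow: 6

Flow assignment:
  0 → 1: 6/13
  1 → 2: 6/6
  2 → 3: 6/8
  3 → 4: 6/8
  4 → 7: 6/19
  7 → 8: 6/9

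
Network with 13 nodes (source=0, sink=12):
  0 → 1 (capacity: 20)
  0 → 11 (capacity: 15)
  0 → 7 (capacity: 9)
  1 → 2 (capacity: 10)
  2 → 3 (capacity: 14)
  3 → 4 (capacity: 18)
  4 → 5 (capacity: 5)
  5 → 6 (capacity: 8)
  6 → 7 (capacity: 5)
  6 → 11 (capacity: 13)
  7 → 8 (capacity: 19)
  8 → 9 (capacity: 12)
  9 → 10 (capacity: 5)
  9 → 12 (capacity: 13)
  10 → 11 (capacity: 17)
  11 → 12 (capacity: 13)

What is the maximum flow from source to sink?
Maximum flow = 25

Max flow: 25

Flow assignment:
  0 → 1: 5/20
  0 → 11: 13/15
  0 → 7: 7/9
  1 → 2: 5/10
  2 → 3: 5/14
  3 → 4: 5/18
  4 → 5: 5/5
  5 → 6: 5/8
  6 → 7: 5/5
  7 → 8: 12/19
  8 → 9: 12/12
  9 → 12: 12/13
  11 → 12: 13/13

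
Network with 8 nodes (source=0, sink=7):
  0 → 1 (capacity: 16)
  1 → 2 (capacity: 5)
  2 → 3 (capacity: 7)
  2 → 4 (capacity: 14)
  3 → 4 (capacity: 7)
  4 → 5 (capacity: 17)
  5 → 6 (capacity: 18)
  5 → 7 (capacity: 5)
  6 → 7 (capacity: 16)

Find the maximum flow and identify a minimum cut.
Max flow = 5, Min cut edges: (1,2)

Maximum flow: 5
Minimum cut: (1,2)
Partition: S = [0, 1], T = [2, 3, 4, 5, 6, 7]

Max-flow min-cut theorem verified: both equal 5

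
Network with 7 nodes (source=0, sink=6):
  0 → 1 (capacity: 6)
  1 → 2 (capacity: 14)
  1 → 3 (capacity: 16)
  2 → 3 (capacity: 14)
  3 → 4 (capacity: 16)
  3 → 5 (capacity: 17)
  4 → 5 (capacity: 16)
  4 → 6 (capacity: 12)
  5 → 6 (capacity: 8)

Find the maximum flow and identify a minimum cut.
Max flow = 6, Min cut edges: (0,1)

Maximum flow: 6
Minimum cut: (0,1)
Partition: S = [0], T = [1, 2, 3, 4, 5, 6]

Max-flow min-cut theorem verified: both equal 6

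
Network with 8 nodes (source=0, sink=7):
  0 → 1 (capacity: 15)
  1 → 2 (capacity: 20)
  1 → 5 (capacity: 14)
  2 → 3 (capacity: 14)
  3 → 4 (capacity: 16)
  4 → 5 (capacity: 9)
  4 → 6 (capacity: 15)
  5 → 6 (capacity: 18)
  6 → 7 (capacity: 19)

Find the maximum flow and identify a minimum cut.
Max flow = 15, Min cut edges: (0,1)

Maximum flow: 15
Minimum cut: (0,1)
Partition: S = [0], T = [1, 2, 3, 4, 5, 6, 7]

Max-flow min-cut theorem verified: both equal 15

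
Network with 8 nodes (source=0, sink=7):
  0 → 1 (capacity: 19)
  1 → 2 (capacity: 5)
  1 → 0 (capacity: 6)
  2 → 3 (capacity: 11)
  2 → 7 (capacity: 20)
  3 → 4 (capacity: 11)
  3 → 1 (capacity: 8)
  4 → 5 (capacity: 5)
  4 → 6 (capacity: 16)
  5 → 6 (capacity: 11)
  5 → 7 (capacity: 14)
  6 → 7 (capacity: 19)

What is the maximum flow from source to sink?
Maximum flow = 5

Max flow: 5

Flow assignment:
  0 → 1: 5/19
  1 → 2: 5/5
  2 → 7: 5/20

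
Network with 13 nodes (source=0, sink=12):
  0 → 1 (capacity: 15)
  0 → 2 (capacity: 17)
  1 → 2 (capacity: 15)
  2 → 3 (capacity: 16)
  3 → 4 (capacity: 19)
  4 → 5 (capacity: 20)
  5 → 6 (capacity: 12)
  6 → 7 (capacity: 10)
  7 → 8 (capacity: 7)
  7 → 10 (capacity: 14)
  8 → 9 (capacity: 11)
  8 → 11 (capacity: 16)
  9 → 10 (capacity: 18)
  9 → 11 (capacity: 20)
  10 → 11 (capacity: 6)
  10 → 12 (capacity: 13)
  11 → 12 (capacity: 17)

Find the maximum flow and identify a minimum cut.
Max flow = 10, Min cut edges: (6,7)

Maximum flow: 10
Minimum cut: (6,7)
Partition: S = [0, 1, 2, 3, 4, 5, 6], T = [7, 8, 9, 10, 11, 12]

Max-flow min-cut theorem verified: both equal 10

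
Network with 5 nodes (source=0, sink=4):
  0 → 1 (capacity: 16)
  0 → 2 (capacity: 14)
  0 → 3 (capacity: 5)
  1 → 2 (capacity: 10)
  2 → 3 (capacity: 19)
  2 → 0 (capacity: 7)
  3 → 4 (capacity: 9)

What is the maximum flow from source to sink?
Maximum flow = 9

Max flow: 9

Flow assignment:
  0 → 1: 10/16
  1 → 2: 10/10
  2 → 3: 9/19
  2 → 0: 1/7
  3 → 4: 9/9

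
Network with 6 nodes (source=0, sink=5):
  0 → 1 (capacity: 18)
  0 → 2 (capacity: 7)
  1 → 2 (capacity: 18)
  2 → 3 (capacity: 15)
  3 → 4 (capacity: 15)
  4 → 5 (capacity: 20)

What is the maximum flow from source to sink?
Maximum flow = 15

Max flow: 15

Flow assignment:
  0 → 1: 15/18
  1 → 2: 15/18
  2 → 3: 15/15
  3 → 4: 15/15
  4 → 5: 15/20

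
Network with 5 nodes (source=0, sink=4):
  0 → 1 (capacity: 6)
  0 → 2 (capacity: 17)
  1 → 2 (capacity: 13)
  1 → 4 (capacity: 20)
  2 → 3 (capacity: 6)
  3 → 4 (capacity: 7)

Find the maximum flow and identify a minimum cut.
Max flow = 12, Min cut edges: (0,1), (2,3)

Maximum flow: 12
Minimum cut: (0,1), (2,3)
Partition: S = [0, 2], T = [1, 3, 4]

Max-flow min-cut theorem verified: both equal 12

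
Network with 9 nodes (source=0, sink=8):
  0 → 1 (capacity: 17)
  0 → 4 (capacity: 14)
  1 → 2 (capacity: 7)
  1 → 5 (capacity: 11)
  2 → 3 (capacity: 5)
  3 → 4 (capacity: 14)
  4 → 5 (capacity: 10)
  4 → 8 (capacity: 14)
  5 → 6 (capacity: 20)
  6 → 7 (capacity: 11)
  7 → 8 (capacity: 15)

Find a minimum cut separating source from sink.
Min cut value = 25, edges: (4,8), (6,7)

Min cut value: 25
Partition: S = [0, 1, 2, 3, 4, 5, 6], T = [7, 8]
Cut edges: (4,8), (6,7)

By max-flow min-cut theorem, max flow = min cut = 25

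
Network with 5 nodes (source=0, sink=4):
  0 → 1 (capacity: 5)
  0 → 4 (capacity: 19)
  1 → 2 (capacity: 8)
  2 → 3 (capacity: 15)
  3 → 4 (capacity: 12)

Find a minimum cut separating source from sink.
Min cut value = 24, edges: (0,1), (0,4)

Min cut value: 24
Partition: S = [0], T = [1, 2, 3, 4]
Cut edges: (0,1), (0,4)

By max-flow min-cut theorem, max flow = min cut = 24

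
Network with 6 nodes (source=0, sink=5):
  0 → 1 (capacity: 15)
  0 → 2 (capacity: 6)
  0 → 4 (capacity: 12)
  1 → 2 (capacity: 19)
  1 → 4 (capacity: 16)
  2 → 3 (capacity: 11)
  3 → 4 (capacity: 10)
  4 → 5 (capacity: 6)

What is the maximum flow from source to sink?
Maximum flow = 6

Max flow: 6

Flow assignment:
  0 → 2: 6/6
  2 → 3: 6/11
  3 → 4: 6/10
  4 → 5: 6/6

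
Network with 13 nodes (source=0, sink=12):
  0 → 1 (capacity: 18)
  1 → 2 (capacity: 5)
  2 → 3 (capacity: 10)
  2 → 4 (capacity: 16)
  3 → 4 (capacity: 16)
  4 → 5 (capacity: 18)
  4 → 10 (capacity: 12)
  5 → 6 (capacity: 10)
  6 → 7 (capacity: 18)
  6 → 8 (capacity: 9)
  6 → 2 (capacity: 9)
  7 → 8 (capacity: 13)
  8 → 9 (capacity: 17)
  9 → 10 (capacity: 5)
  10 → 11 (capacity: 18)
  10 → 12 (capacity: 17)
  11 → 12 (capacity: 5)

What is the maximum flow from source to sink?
Maximum flow = 5

Max flow: 5

Flow assignment:
  0 → 1: 5/18
  1 → 2: 5/5
  2 → 4: 5/16
  4 → 10: 5/12
  10 → 12: 5/17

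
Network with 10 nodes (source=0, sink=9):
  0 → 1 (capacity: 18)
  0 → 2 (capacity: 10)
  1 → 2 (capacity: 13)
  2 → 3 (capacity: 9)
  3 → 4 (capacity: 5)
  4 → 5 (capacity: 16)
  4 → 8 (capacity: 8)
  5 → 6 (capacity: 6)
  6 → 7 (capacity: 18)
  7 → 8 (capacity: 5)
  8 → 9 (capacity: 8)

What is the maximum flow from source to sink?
Maximum flow = 5

Max flow: 5

Flow assignment:
  0 → 1: 5/18
  1 → 2: 5/13
  2 → 3: 5/9
  3 → 4: 5/5
  4 → 8: 5/8
  8 → 9: 5/8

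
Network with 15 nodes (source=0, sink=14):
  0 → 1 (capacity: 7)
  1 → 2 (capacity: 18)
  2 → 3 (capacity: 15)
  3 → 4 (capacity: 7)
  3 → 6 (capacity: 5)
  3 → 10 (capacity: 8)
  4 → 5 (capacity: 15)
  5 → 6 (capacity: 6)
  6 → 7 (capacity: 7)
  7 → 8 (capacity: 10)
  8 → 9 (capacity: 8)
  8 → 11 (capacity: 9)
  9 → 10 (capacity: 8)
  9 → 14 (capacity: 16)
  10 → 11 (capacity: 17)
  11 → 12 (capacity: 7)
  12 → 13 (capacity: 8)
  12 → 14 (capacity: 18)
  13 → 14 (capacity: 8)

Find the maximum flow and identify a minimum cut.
Max flow = 7, Min cut edges: (0,1)

Maximum flow: 7
Minimum cut: (0,1)
Partition: S = [0], T = [1, 2, 3, 4, 5, 6, 7, 8, 9, 10, 11, 12, 13, 14]

Max-flow min-cut theorem verified: both equal 7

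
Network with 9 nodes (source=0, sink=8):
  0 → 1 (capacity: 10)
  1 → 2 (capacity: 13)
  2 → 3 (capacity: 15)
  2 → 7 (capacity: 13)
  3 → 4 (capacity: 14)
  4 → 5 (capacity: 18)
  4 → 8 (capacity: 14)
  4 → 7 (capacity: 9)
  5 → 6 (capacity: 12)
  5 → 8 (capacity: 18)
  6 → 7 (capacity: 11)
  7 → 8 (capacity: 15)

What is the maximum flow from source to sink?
Maximum flow = 10

Max flow: 10

Flow assignment:
  0 → 1: 10/10
  1 → 2: 10/13
  2 → 7: 10/13
  7 → 8: 10/15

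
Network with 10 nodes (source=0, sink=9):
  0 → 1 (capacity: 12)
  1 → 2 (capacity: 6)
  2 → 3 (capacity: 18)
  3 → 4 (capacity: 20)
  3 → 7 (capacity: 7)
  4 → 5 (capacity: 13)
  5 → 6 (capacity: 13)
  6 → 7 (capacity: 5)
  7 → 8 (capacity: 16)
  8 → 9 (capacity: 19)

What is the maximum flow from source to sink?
Maximum flow = 6

Max flow: 6

Flow assignment:
  0 → 1: 6/12
  1 → 2: 6/6
  2 → 3: 6/18
  3 → 7: 6/7
  7 → 8: 6/16
  8 → 9: 6/19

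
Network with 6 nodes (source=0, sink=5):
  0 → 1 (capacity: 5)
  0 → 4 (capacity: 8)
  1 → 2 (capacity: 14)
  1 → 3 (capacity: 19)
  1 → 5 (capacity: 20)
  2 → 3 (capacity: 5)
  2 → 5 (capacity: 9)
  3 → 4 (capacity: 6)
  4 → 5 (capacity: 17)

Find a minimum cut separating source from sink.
Min cut value = 13, edges: (0,1), (0,4)

Min cut value: 13
Partition: S = [0], T = [1, 2, 3, 4, 5]
Cut edges: (0,1), (0,4)

By max-flow min-cut theorem, max flow = min cut = 13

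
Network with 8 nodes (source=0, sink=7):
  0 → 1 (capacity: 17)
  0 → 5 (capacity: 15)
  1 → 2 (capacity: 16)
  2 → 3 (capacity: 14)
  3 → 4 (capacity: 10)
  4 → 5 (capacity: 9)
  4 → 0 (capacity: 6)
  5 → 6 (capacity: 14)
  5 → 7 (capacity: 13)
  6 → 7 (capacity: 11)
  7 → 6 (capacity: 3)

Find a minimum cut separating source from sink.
Min cut value = 24, edges: (5,7), (6,7)

Min cut value: 24
Partition: S = [0, 1, 2, 3, 4, 5, 6], T = [7]
Cut edges: (5,7), (6,7)

By max-flow min-cut theorem, max flow = min cut = 24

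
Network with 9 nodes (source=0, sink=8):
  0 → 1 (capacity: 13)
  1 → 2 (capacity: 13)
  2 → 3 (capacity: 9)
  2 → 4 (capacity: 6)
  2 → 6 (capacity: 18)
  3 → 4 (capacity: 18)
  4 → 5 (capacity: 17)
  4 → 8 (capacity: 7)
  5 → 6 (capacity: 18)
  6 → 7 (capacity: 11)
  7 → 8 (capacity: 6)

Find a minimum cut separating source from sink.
Min cut value = 13, edges: (4,8), (7,8)

Min cut value: 13
Partition: S = [0, 1, 2, 3, 4, 5, 6, 7], T = [8]
Cut edges: (4,8), (7,8)

By max-flow min-cut theorem, max flow = min cut = 13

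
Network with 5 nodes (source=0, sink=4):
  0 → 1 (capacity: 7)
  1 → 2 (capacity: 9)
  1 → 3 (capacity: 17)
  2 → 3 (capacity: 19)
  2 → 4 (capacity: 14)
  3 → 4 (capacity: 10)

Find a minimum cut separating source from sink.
Min cut value = 7, edges: (0,1)

Min cut value: 7
Partition: S = [0], T = [1, 2, 3, 4]
Cut edges: (0,1)

By max-flow min-cut theorem, max flow = min cut = 7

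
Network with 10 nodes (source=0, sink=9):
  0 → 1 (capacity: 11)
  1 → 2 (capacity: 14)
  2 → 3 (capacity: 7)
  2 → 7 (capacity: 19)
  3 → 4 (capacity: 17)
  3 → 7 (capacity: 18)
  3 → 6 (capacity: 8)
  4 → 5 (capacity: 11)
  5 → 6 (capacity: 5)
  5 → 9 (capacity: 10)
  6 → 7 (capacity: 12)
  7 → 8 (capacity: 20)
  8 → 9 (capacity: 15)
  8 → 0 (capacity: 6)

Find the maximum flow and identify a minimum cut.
Max flow = 11, Min cut edges: (0,1)

Maximum flow: 11
Minimum cut: (0,1)
Partition: S = [0], T = [1, 2, 3, 4, 5, 6, 7, 8, 9]

Max-flow min-cut theorem verified: both equal 11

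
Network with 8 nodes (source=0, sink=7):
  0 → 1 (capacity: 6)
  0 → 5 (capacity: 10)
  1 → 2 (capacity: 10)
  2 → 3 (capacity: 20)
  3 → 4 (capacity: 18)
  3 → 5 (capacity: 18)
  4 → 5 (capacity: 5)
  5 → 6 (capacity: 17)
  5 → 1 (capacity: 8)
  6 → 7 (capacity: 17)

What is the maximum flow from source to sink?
Maximum flow = 16

Max flow: 16

Flow assignment:
  0 → 1: 6/6
  0 → 5: 10/10
  1 → 2: 6/10
  2 → 3: 6/20
  3 → 5: 6/18
  5 → 6: 16/17
  6 → 7: 16/17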